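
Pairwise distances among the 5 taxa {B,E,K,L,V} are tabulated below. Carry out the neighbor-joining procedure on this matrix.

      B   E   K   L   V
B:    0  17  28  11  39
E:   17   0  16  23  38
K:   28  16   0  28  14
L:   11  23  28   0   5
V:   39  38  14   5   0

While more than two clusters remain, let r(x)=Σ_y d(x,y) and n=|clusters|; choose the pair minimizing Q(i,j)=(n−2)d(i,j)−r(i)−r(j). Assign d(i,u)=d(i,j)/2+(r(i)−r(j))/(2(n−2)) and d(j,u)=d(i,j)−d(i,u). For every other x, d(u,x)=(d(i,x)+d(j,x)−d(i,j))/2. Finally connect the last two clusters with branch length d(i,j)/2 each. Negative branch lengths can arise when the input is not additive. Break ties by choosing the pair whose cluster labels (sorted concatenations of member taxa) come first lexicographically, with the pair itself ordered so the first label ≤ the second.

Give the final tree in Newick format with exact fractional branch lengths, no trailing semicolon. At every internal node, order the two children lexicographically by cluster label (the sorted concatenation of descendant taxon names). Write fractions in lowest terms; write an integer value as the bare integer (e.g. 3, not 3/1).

(((B:81/8,E:55/8):47/8,K:61/8):87/16,(L:-7/3,V:22/3):87/16)

1. join L+V (d=5, Q=-148) ⇒ LV; edges |L|=-7/3, |V|=22/3
  updated: d(B,LV)=45/2, d(E,LV)=28, d(K,LV)=37/2
2. join B+E (d=17, Q=-189/2) ⇒ BE; edges |B|=81/8, |E|=55/8
  updated: d(BE,K)=27/2, d(BE,LV)=67/4
3. join BE+K (d=27/2, Q=-195/4) ⇒ BEK; edges |BE|=47/8, |K|=61/8
  updated: d(BEK,LV)=87/8
4. join BEK+LV (d=87/8) ⇒ BEKLV; edges |BEK|=87/16, |LV|=87/16
final tree: (((B:81/8,E:55/8):47/8,K:61/8):87/16,(L:-7/3,V:22/3):87/16)
total length: 371/8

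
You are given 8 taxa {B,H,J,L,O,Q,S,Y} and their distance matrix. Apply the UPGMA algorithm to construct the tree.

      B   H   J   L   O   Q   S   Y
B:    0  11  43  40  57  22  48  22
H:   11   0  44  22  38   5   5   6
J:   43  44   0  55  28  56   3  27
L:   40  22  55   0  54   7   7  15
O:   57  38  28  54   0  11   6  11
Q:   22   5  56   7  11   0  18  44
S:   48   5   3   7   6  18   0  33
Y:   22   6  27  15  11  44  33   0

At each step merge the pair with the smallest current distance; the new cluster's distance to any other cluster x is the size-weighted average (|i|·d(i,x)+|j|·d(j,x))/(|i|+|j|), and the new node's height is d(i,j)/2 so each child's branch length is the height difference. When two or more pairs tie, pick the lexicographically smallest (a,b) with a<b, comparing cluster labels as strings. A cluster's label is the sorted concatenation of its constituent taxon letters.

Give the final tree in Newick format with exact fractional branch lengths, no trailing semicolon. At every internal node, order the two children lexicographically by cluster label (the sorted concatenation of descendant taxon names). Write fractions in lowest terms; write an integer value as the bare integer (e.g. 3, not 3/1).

iteration 1: select J,S (d=3); attach at lengths (3/2, 3/2); label the merged cluster JS
  updated: d(B,JS)=91/2, d(H,JS)=49/2, d(JS,L)=31, d(JS,O)=17, d(JS,Q)=37, d(JS,Y)=30
iteration 2: select H,Q (d=5); attach at lengths (5/2, 5/2); label the merged cluster HQ
  updated: d(B,HQ)=33/2, d(HQ,JS)=123/4, d(HQ,L)=29/2, d(HQ,O)=49/2, d(HQ,Y)=25
iteration 3: select O,Y (d=11); attach at lengths (11/2, 11/2); label the merged cluster OY
  updated: d(B,OY)=79/2, d(HQ,OY)=99/4, d(JS,OY)=47/2, d(L,OY)=69/2
iteration 4: select HQ,L (d=29/2); attach at lengths (19/4, 29/4); label the merged cluster HLQ
  updated: d(B,HLQ)=73/3, d(HLQ,JS)=185/6, d(HLQ,OY)=28
iteration 5: select JS,OY (d=47/2); attach at lengths (41/4, 25/4); label the merged cluster JOSY
  updated: d(B,JOSY)=85/2, d(HLQ,JOSY)=353/12
iteration 6: select B,HLQ (d=73/3); attach at lengths (73/6, 59/12); label the merged cluster BHLQ
  updated: d(BHLQ,JOSY)=523/16
iteration 7: select BHLQ,JOSY (d=523/16); attach at lengths (401/96, 147/32); label the merged cluster BHJLOQSY
final tree: ((B:73/6,((H:5/2,Q:5/2):19/4,L:29/4):59/12):401/96,((J:3/2,S:3/2):41/4,(O:11/2,Y:11/2):25/4):147/32)
total length: 3521/48

((B:73/6,((H:5/2,Q:5/2):19/4,L:29/4):59/12):401/96,((J:3/2,S:3/2):41/4,(O:11/2,Y:11/2):25/4):147/32)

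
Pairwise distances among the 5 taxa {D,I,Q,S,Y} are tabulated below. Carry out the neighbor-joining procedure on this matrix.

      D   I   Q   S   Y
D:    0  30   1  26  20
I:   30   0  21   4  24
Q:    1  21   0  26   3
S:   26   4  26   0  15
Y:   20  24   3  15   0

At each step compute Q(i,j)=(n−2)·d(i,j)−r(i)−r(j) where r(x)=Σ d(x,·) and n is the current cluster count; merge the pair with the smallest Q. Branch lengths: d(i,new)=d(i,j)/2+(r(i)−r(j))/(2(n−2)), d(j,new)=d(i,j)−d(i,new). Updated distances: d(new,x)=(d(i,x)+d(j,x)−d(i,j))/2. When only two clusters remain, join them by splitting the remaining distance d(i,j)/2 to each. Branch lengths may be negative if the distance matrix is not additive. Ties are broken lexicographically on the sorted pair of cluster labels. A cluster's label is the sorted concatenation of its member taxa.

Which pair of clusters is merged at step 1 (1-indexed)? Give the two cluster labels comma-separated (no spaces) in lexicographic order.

I,S

iteration 1: select I,S (d=4, Q=-138); attach at lengths (10/3, 2/3); label the merged cluster IS
  updated: d(D,IS)=26, d(IS,Q)=43/2, d(IS,Y)=35/2
iteration 2: select D,Q (d=1, Q=-141/2); attach at lengths (47/8, -39/8); label the merged cluster DQ
  updated: d(DQ,IS)=93/4, d(DQ,Y)=11
iteration 3: select DQ,IS (d=93/4, Q=-207/4); attach at lengths (67/8, 119/8); label the merged cluster DIQS
  updated: d(DIQS,Y)=21/8
iteration 4: select DIQS,Y (d=21/8); attach at lengths (21/16, 21/16); label the merged cluster DIQSY
final tree: (((D:47/8,Q:-39/8):67/8,(I:10/3,S:2/3):119/8):21/16,Y:21/16)
total length: 247/8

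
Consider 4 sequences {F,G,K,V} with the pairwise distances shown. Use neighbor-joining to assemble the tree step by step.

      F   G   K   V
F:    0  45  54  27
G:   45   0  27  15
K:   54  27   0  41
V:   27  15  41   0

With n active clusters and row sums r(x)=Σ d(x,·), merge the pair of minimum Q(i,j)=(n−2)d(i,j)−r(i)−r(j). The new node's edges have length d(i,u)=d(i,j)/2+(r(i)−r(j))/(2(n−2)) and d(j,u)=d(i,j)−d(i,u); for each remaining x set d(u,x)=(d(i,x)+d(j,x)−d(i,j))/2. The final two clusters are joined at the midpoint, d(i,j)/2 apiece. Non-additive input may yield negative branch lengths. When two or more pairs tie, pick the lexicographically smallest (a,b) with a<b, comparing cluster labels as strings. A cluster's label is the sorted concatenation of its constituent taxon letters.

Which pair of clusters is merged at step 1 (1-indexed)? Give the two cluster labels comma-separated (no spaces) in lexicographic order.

1. join F+V (d=27, Q=-155) ⇒ FV; edges |F|=97/4, |V|=11/4
  updated: d(FV,G)=33/2, d(FV,K)=34
2. join FV+G (d=33/2, Q=-155/2) ⇒ FGV; edges |FV|=47/4, |G|=19/4
  updated: d(FGV,K)=89/4
3. join FGV+K (d=89/4) ⇒ FGKV; edges |FGV|=89/8, |K|=89/8
final tree: (((F:97/4,V:11/4):47/4,G:19/4):89/8,K:89/8)
total length: 263/4

F,V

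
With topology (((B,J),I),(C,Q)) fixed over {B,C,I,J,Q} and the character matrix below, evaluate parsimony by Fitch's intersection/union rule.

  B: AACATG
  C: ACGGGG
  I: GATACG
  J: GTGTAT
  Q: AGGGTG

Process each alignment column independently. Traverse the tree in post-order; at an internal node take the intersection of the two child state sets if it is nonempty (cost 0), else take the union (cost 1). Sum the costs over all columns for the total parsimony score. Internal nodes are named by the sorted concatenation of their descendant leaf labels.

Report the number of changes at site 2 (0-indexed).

2

[col 0] BJ: children B:{A}, J:{G} ∪→ {A,G}; cost 1
[col 0] BIJ: children BJ:{A,G}, I:{G} ∩→ {G}; cost 0
[col 0] CQ: children C:{A}, Q:{A} ∩→ {A}; cost 0
[col 0] BCIJQ: children BIJ:{G}, CQ:{A} ∪→ {A,G}; cost 1
[col 1] BJ: children B:{A}, J:{T} ∪→ {A,T}; cost 1
[col 1] BIJ: children BJ:{A,T}, I:{A} ∩→ {A}; cost 0
[col 1] CQ: children C:{C}, Q:{G} ∪→ {C,G}; cost 1
[col 1] BCIJQ: children BIJ:{A}, CQ:{C,G} ∪→ {A,C,G}; cost 1
[col 2] BJ: children B:{C}, J:{G} ∪→ {C,G}; cost 1
[col 2] BIJ: children BJ:{C,G}, I:{T} ∪→ {C,G,T}; cost 1
[col 2] CQ: children C:{G}, Q:{G} ∩→ {G}; cost 0
[col 2] BCIJQ: children BIJ:{C,G,T}, CQ:{G} ∩→ {G}; cost 0
[col 3] BJ: children B:{A}, J:{T} ∪→ {A,T}; cost 1
[col 3] BIJ: children BJ:{A,T}, I:{A} ∩→ {A}; cost 0
[col 3] CQ: children C:{G}, Q:{G} ∩→ {G}; cost 0
[col 3] BCIJQ: children BIJ:{A}, CQ:{G} ∪→ {A,G}; cost 1
[col 4] BJ: children B:{T}, J:{A} ∪→ {A,T}; cost 1
[col 4] BIJ: children BJ:{A,T}, I:{C} ∪→ {A,C,T}; cost 1
[col 4] CQ: children C:{G}, Q:{T} ∪→ {G,T}; cost 1
[col 4] BCIJQ: children BIJ:{A,C,T}, CQ:{G,T} ∩→ {T}; cost 0
[col 5] BJ: children B:{G}, J:{T} ∪→ {G,T}; cost 1
[col 5] BIJ: children BJ:{G,T}, I:{G} ∩→ {G}; cost 0
[col 5] CQ: children C:{G}, Q:{G} ∩→ {G}; cost 0
[col 5] BCIJQ: children BIJ:{G}, CQ:{G} ∩→ {G}; cost 0
per-site changes: [2, 3, 2, 2, 3, 1]; total = 13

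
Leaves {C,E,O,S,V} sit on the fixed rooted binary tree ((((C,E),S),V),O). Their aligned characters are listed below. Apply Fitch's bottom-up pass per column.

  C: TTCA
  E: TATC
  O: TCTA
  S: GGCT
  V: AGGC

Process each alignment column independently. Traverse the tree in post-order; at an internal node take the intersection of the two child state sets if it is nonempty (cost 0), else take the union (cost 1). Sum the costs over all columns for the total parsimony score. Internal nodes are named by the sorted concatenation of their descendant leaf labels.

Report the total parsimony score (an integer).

site 0, node CE: C={T} ∩ E={T} → {T} (+0)
site 0, node CES: CE={T} ∪ S={G} → {G,T} (+1)
site 0, node CESV: CES={G,T} ∪ V={A} → {A,G,T} (+1)
site 0, node CEOSV: CESV={A,G,T} ∩ O={T} → {T} (+0)
site 1, node CE: C={T} ∪ E={A} → {A,T} (+1)
site 1, node CES: CE={A,T} ∪ S={G} → {A,G,T} (+1)
site 1, node CESV: CES={A,G,T} ∩ V={G} → {G} (+0)
site 1, node CEOSV: CESV={G} ∪ O={C} → {C,G} (+1)
site 2, node CE: C={C} ∪ E={T} → {C,T} (+1)
site 2, node CES: CE={C,T} ∩ S={C} → {C} (+0)
site 2, node CESV: CES={C} ∪ V={G} → {C,G} (+1)
site 2, node CEOSV: CESV={C,G} ∪ O={T} → {C,G,T} (+1)
site 3, node CE: C={A} ∪ E={C} → {A,C} (+1)
site 3, node CES: CE={A,C} ∪ S={T} → {A,C,T} (+1)
site 3, node CESV: CES={A,C,T} ∩ V={C} → {C} (+0)
site 3, node CEOSV: CESV={C} ∪ O={A} → {A,C} (+1)
per-site changes: [2, 3, 3, 3]; total = 11

11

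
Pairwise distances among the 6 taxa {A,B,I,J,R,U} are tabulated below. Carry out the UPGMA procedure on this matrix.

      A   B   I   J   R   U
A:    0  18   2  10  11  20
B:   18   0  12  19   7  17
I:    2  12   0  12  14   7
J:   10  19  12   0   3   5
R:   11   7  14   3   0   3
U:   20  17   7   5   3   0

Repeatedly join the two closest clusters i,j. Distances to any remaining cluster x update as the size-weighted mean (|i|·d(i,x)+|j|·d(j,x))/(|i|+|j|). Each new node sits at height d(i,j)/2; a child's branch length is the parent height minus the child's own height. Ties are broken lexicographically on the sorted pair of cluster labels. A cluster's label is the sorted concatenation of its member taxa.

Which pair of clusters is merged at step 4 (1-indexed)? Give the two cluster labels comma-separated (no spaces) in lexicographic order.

iteration 1: select A,I (d=2); attach at lengths (1, 1); label the merged cluster AI
  updated: d(AI,B)=15, d(AI,J)=11, d(AI,R)=25/2, d(AI,U)=27/2
iteration 2: select J,R (d=3); attach at lengths (3/2, 3/2); label the merged cluster JR
  updated: d(AI,JR)=47/4, d(B,JR)=13, d(JR,U)=4
iteration 3: select JR,U (d=4); attach at lengths (1/2, 2); label the merged cluster JRU
  updated: d(AI,JRU)=37/3, d(B,JRU)=43/3
iteration 4: select AI,JRU (d=37/3); attach at lengths (31/6, 25/6); label the merged cluster AIJRU
  updated: d(AIJRU,B)=73/5
iteration 5: select AIJRU,B (d=73/5); attach at lengths (17/15, 73/10); label the merged cluster ABIJRU
final tree: (((A:1,I:1):31/6,((J:3/2,R:3/2):1/2,U:2):25/6):17/15,B:73/10)
total length: 379/15

AI,JRU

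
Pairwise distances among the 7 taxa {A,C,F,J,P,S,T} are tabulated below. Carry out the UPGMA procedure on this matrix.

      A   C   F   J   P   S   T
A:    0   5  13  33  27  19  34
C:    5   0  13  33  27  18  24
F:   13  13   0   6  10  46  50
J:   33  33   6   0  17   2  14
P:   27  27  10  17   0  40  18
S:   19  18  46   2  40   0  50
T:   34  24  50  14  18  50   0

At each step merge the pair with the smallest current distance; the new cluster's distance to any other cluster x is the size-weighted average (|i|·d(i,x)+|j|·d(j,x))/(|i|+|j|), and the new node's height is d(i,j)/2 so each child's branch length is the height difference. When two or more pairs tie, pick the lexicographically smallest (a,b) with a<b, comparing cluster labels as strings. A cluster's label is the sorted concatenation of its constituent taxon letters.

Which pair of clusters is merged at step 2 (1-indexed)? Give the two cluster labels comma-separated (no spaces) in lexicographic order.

A,C

iteration 1: select J,S (d=2); attach at lengths (1, 1); label the merged cluster JS
  updated: d(A,JS)=26, d(C,JS)=51/2, d(F,JS)=26, d(JS,P)=57/2, d(JS,T)=32
iteration 2: select A,C (d=5); attach at lengths (5/2, 5/2); label the merged cluster AC
  updated: d(AC,F)=13, d(AC,JS)=103/4, d(AC,P)=27, d(AC,T)=29
iteration 3: select F,P (d=10); attach at lengths (5, 5); label the merged cluster FP
  updated: d(AC,FP)=20, d(FP,JS)=109/4, d(FP,T)=34
iteration 4: select AC,FP (d=20); attach at lengths (15/2, 5); label the merged cluster ACFP
  updated: d(ACFP,JS)=53/2, d(ACFP,T)=63/2
iteration 5: select ACFP,JS (d=53/2); attach at lengths (13/4, 49/4); label the merged cluster ACFJPS
  updated: d(ACFJPS,T)=95/3
iteration 6: select ACFJPS,T (d=95/3); attach at lengths (31/12, 95/6); label the merged cluster ACFJPST
final tree: ((((A:5/2,C:5/2):15/2,(F:5,P:5):5):13/4,(J:1,S:1):49/4):31/12,T:95/6)
total length: 761/12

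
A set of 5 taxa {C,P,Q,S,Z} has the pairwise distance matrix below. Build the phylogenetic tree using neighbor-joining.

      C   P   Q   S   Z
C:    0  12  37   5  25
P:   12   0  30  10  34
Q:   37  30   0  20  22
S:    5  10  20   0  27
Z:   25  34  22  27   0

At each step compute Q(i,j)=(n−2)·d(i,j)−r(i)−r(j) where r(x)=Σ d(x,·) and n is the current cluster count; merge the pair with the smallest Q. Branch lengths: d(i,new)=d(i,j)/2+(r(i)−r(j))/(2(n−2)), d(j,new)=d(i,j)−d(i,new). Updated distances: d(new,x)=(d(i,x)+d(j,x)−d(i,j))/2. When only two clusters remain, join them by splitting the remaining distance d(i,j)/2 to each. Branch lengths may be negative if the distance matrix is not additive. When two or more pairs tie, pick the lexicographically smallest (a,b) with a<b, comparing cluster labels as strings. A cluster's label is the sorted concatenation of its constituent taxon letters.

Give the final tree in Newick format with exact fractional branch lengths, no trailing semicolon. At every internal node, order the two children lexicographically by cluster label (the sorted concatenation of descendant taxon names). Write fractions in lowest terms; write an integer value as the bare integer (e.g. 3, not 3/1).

(((C:9/2,P:15/2):7/4,(Q:67/6,Z:65/6):51/4):-1/8,S:-1/8)

iteration 1: select Q,Z (d=22, Q=-151); attach at lengths (67/6, 65/6); label the merged cluster QZ
  updated: d(C,QZ)=20, d(P,QZ)=21, d(QZ,S)=25/2
iteration 2: select C,P (d=12, Q=-56); attach at lengths (9/2, 15/2); label the merged cluster CP
  updated: d(CP,QZ)=29/2, d(CP,S)=3/2
iteration 3: select CP,QZ (d=29/2, Q=-57/2); attach at lengths (7/4, 51/4); label the merged cluster CPQZ
  updated: d(CPQZ,S)=-1/4
iteration 4: select CPQZ,S (d=-1/4); attach at lengths (-1/8, -1/8); label the merged cluster CPQSZ
final tree: (((C:9/2,P:15/2):7/4,(Q:67/6,Z:65/6):51/4):-1/8,S:-1/8)
total length: 193/4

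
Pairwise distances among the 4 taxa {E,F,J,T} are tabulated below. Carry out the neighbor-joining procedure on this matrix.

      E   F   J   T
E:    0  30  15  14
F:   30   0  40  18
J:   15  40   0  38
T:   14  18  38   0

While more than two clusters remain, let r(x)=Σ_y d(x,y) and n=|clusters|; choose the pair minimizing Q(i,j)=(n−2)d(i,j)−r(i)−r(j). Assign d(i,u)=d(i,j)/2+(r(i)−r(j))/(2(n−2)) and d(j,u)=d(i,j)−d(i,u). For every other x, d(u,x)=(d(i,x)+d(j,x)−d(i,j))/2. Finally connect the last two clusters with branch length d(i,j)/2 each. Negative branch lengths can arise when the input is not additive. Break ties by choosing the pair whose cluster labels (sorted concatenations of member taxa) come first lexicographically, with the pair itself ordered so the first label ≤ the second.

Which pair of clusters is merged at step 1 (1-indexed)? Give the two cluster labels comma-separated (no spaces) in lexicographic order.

iteration 1: select E,J (d=15, Q=-122); attach at lengths (-1, 16); label the merged cluster EJ
  updated: d(EJ,F)=55/2, d(EJ,T)=37/2
iteration 2: select EJ,F (d=55/2, Q=-64); attach at lengths (14, 27/2); label the merged cluster EFJ
  updated: d(EFJ,T)=9/2
iteration 3: select EFJ,T (d=9/2); attach at lengths (9/4, 9/4); label the merged cluster EFJT
final tree: (((E:-1,J:16):14,F:27/2):9/4,T:9/4)
total length: 47

E,J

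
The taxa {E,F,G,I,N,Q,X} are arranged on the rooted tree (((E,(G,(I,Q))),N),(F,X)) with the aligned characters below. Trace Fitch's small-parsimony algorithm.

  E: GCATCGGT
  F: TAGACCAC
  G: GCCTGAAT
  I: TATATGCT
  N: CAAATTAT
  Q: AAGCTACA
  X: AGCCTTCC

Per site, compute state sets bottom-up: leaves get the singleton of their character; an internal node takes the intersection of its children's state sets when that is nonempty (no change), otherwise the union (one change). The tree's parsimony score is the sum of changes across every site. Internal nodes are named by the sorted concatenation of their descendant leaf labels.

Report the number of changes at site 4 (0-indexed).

3

IQ@0: {T} ∪ {A} = {A,T} (union, +1)
GIQ@0: {G} ∪ {A,T} = {A,G,T} (union, +1)
EGIQ@0: {G} ∩ {A,G,T} = {G} (intersection, +0)
EGINQ@0: {G} ∪ {C} = {C,G} (union, +1)
FX@0: {T} ∪ {A} = {A,T} (union, +1)
EFGINQX@0: {C,G} ∪ {A,T} = {A,C,G,T} (union, +1)
IQ@1: {A} ∩ {A} = {A} (intersection, +0)
GIQ@1: {C} ∪ {A} = {A,C} (union, +1)
EGIQ@1: {C} ∩ {A,C} = {C} (intersection, +0)
EGINQ@1: {C} ∪ {A} = {A,C} (union, +1)
FX@1: {A} ∪ {G} = {A,G} (union, +1)
EFGINQX@1: {A,C} ∩ {A,G} = {A} (intersection, +0)
IQ@2: {T} ∪ {G} = {G,T} (union, +1)
GIQ@2: {C} ∪ {G,T} = {C,G,T} (union, +1)
EGIQ@2: {A} ∪ {C,G,T} = {A,C,G,T} (union, +1)
EGINQ@2: {A,C,G,T} ∩ {A} = {A} (intersection, +0)
FX@2: {G} ∪ {C} = {C,G} (union, +1)
EFGINQX@2: {A} ∪ {C,G} = {A,C,G} (union, +1)
IQ@3: {A} ∪ {C} = {A,C} (union, +1)
GIQ@3: {T} ∪ {A,C} = {A,C,T} (union, +1)
EGIQ@3: {T} ∩ {A,C,T} = {T} (intersection, +0)
EGINQ@3: {T} ∪ {A} = {A,T} (union, +1)
FX@3: {A} ∪ {C} = {A,C} (union, +1)
EFGINQX@3: {A,T} ∩ {A,C} = {A} (intersection, +0)
IQ@4: {T} ∩ {T} = {T} (intersection, +0)
GIQ@4: {G} ∪ {T} = {G,T} (union, +1)
EGIQ@4: {C} ∪ {G,T} = {C,G,T} (union, +1)
EGINQ@4: {C,G,T} ∩ {T} = {T} (intersection, +0)
FX@4: {C} ∪ {T} = {C,T} (union, +1)
EFGINQX@4: {T} ∩ {C,T} = {T} (intersection, +0)
IQ@5: {G} ∪ {A} = {A,G} (union, +1)
GIQ@5: {A} ∩ {A,G} = {A} (intersection, +0)
EGIQ@5: {G} ∪ {A} = {A,G} (union, +1)
EGINQ@5: {A,G} ∪ {T} = {A,G,T} (union, +1)
FX@5: {C} ∪ {T} = {C,T} (union, +1)
EFGINQX@5: {A,G,T} ∩ {C,T} = {T} (intersection, +0)
IQ@6: {C} ∩ {C} = {C} (intersection, +0)
GIQ@6: {A} ∪ {C} = {A,C} (union, +1)
EGIQ@6: {G} ∪ {A,C} = {A,C,G} (union, +1)
EGINQ@6: {A,C,G} ∩ {A} = {A} (intersection, +0)
FX@6: {A} ∪ {C} = {A,C} (union, +1)
EFGINQX@6: {A} ∩ {A,C} = {A} (intersection, +0)
IQ@7: {T} ∪ {A} = {A,T} (union, +1)
GIQ@7: {T} ∩ {A,T} = {T} (intersection, +0)
EGIQ@7: {T} ∩ {T} = {T} (intersection, +0)
EGINQ@7: {T} ∩ {T} = {T} (intersection, +0)
FX@7: {C} ∩ {C} = {C} (intersection, +0)
EFGINQX@7: {T} ∪ {C} = {C,T} (union, +1)
per-site changes: [5, 3, 5, 4, 3, 4, 3, 2]; total = 29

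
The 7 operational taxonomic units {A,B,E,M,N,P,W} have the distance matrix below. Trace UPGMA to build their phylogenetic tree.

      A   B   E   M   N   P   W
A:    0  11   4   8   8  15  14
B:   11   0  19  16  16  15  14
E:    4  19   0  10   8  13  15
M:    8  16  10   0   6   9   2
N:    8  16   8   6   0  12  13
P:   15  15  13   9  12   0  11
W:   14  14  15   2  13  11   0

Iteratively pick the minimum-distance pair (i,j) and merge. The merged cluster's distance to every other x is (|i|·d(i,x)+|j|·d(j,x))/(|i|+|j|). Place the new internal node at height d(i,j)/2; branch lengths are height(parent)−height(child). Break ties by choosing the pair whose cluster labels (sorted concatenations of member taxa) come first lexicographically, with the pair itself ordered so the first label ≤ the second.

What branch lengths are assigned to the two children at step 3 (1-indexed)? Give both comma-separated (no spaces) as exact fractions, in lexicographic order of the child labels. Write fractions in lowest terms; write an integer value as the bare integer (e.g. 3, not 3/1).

step 1: merge (M,W) at d=2; branch lengths M→1, W→1; new cluster MW
  updated: d(A,MW)=11, d(B,MW)=15, d(E,MW)=25/2, d(MW,N)=19/2, d(MW,P)=10
step 2: merge (A,E) at d=4; branch lengths A→2, E→2; new cluster AE
  updated: d(AE,B)=15, d(AE,MW)=47/4, d(AE,N)=8, d(AE,P)=14
step 3: merge (AE,N) at d=8; branch lengths AE→2, N→4; new cluster AEN
  updated: d(AEN,B)=46/3, d(AEN,MW)=11, d(AEN,P)=40/3
step 4: merge (MW,P) at d=10; branch lengths MW→4, P→5; new cluster MPW
  updated: d(AEN,MPW)=106/9, d(B,MPW)=15
step 5: merge (AEN,MPW) at d=106/9; branch lengths AEN→17/9, MPW→8/9; new cluster AEMNPW
  updated: d(AEMNPW,B)=91/6
step 6: merge (AEMNPW,B) at d=91/6; branch lengths AEMNPW→61/36, B→91/12; new cluster ABEMNPW
final tree: ((((A:2,E:2):2,N:4):17/9,((M:1,W:1):4,P:5):8/9):61/36,B:91/12)
total length: 595/18

2,4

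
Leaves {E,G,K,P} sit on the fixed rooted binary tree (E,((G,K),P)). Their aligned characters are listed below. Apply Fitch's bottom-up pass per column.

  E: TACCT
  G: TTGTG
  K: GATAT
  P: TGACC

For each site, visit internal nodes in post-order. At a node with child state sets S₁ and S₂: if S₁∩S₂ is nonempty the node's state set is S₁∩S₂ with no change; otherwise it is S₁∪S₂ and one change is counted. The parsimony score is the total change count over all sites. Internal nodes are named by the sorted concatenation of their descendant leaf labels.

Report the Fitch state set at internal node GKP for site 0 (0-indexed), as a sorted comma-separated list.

T

site 0, node GK: G={T} ∪ K={G} → {G,T} (+1)
site 0, node GKP: GK={G,T} ∩ P={T} → {T} (+0)
site 0, node EGKP: E={T} ∩ GKP={T} → {T} (+0)
site 1, node GK: G={T} ∪ K={A} → {A,T} (+1)
site 1, node GKP: GK={A,T} ∪ P={G} → {A,G,T} (+1)
site 1, node EGKP: E={A} ∩ GKP={A,G,T} → {A} (+0)
site 2, node GK: G={G} ∪ K={T} → {G,T} (+1)
site 2, node GKP: GK={G,T} ∪ P={A} → {A,G,T} (+1)
site 2, node EGKP: E={C} ∪ GKP={A,G,T} → {A,C,G,T} (+1)
site 3, node GK: G={T} ∪ K={A} → {A,T} (+1)
site 3, node GKP: GK={A,T} ∪ P={C} → {A,C,T} (+1)
site 3, node EGKP: E={C} ∩ GKP={A,C,T} → {C} (+0)
site 4, node GK: G={G} ∪ K={T} → {G,T} (+1)
site 4, node GKP: GK={G,T} ∪ P={C} → {C,G,T} (+1)
site 4, node EGKP: E={T} ∩ GKP={C,G,T} → {T} (+0)
per-site changes: [1, 2, 3, 2, 2]; total = 10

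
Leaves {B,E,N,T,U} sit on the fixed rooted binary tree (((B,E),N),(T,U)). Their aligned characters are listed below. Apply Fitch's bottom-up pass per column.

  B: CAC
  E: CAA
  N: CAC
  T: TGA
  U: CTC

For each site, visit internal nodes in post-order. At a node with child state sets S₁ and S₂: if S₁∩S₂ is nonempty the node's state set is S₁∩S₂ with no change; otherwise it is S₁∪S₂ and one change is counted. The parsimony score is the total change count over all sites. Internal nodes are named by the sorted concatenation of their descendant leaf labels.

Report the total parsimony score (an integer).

5

[col 0] BE: children B:{C}, E:{C} ∩→ {C}; cost 0
[col 0] BEN: children BE:{C}, N:{C} ∩→ {C}; cost 0
[col 0] TU: children T:{T}, U:{C} ∪→ {C,T}; cost 1
[col 0] BENTU: children BEN:{C}, TU:{C,T} ∩→ {C}; cost 0
[col 1] BE: children B:{A}, E:{A} ∩→ {A}; cost 0
[col 1] BEN: children BE:{A}, N:{A} ∩→ {A}; cost 0
[col 1] TU: children T:{G}, U:{T} ∪→ {G,T}; cost 1
[col 1] BENTU: children BEN:{A}, TU:{G,T} ∪→ {A,G,T}; cost 1
[col 2] BE: children B:{C}, E:{A} ∪→ {A,C}; cost 1
[col 2] BEN: children BE:{A,C}, N:{C} ∩→ {C}; cost 0
[col 2] TU: children T:{A}, U:{C} ∪→ {A,C}; cost 1
[col 2] BENTU: children BEN:{C}, TU:{A,C} ∩→ {C}; cost 0
per-site changes: [1, 2, 2]; total = 5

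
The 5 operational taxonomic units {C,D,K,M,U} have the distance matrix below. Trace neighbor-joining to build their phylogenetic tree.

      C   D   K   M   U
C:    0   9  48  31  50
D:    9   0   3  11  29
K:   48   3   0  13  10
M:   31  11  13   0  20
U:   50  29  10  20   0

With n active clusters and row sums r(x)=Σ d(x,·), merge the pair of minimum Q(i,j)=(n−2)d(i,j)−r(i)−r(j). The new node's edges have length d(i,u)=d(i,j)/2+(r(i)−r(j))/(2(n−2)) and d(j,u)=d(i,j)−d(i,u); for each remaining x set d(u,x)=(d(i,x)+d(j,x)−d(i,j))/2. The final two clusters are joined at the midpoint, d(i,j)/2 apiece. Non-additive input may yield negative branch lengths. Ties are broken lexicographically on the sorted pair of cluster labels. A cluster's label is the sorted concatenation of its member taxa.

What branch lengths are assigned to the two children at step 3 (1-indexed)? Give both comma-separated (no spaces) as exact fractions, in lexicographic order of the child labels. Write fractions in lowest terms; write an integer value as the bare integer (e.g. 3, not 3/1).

9,-1/4

step 1: merge (C,D) at d=9, Q=-163; branch lengths C→113/6, D→-59/6; new cluster CD
  updated: d(CD,K)=21, d(CD,M)=33/2, d(CD,U)=35
step 2: merge (CD,M) at d=33/2, Q=-89; branch lengths CD→14, M→5/2; new cluster CDM
  updated: d(CDM,K)=35/4, d(CDM,U)=77/4
step 3: merge (CDM,K) at d=35/4, Q=-38; branch lengths CDM→9, K→-1/4; new cluster CDKM
  updated: d(CDKM,U)=41/4
step 4: merge (CDKM,U) at d=41/4; branch lengths CDKM→41/8, U→41/8; new cluster CDKMU
final tree: ((((C:113/6,D:-59/6):14,M:5/2):9,K:-1/4):41/8,U:41/8)
total length: 89/2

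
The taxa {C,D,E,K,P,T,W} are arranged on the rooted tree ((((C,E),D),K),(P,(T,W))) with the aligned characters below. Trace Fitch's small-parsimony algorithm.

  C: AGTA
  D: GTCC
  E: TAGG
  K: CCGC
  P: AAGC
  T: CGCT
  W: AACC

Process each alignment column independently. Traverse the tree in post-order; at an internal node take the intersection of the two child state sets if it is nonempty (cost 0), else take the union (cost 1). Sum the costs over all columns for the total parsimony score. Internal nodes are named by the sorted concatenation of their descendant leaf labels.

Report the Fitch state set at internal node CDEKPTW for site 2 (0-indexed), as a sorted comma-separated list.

G

site 0, node CE: C={A} ∪ E={T} → {A,T} (+1)
site 0, node CDE: CE={A,T} ∪ D={G} → {A,G,T} (+1)
site 0, node CDEK: CDE={A,G,T} ∪ K={C} → {A,C,G,T} (+1)
site 0, node TW: T={C} ∪ W={A} → {A,C} (+1)
site 0, node PTW: P={A} ∩ TW={A,C} → {A} (+0)
site 0, node CDEKPTW: CDEK={A,C,G,T} ∩ PTW={A} → {A} (+0)
site 1, node CE: C={G} ∪ E={A} → {A,G} (+1)
site 1, node CDE: CE={A,G} ∪ D={T} → {A,G,T} (+1)
site 1, node CDEK: CDE={A,G,T} ∪ K={C} → {A,C,G,T} (+1)
site 1, node TW: T={G} ∪ W={A} → {A,G} (+1)
site 1, node PTW: P={A} ∩ TW={A,G} → {A} (+0)
site 1, node CDEKPTW: CDEK={A,C,G,T} ∩ PTW={A} → {A} (+0)
site 2, node CE: C={T} ∪ E={G} → {G,T} (+1)
site 2, node CDE: CE={G,T} ∪ D={C} → {C,G,T} (+1)
site 2, node CDEK: CDE={C,G,T} ∩ K={G} → {G} (+0)
site 2, node TW: T={C} ∩ W={C} → {C} (+0)
site 2, node PTW: P={G} ∪ TW={C} → {C,G} (+1)
site 2, node CDEKPTW: CDEK={G} ∩ PTW={C,G} → {G} (+0)
site 3, node CE: C={A} ∪ E={G} → {A,G} (+1)
site 3, node CDE: CE={A,G} ∪ D={C} → {A,C,G} (+1)
site 3, node CDEK: CDE={A,C,G} ∩ K={C} → {C} (+0)
site 3, node TW: T={T} ∪ W={C} → {C,T} (+1)
site 3, node PTW: P={C} ∩ TW={C,T} → {C} (+0)
site 3, node CDEKPTW: CDEK={C} ∩ PTW={C} → {C} (+0)
per-site changes: [4, 4, 3, 3]; total = 14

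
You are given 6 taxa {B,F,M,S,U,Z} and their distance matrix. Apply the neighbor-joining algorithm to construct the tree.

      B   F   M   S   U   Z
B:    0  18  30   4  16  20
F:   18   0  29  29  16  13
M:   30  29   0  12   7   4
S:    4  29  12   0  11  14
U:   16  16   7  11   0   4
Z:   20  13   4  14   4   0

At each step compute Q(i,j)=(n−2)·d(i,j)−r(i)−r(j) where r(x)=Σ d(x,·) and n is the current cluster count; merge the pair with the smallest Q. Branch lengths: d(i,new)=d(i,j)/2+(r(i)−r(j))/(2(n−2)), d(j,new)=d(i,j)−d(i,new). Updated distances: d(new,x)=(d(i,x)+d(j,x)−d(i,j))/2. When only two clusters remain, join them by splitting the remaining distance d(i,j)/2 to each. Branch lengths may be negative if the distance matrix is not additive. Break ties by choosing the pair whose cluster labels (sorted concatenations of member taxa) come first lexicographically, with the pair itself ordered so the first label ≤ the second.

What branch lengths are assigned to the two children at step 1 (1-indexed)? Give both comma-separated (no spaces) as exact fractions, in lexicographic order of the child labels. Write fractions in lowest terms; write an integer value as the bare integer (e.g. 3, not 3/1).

step 1: merge (B,S) at d=4, Q=-142; branch lengths B→17/4, S→-1/4; new cluster BS
  updated: d(BS,F)=43/2, d(BS,M)=19, d(BS,U)=23/2, d(BS,Z)=15
step 2: merge (M,Z) at d=4, Q=-83; branch lengths M→35/6, Z→-11/6; new cluster MZ
  updated: d(BS,MZ)=15, d(F,MZ)=19, d(MZ,U)=7/2
step 3: merge (BS,F) at d=43/2, Q=-123/2; branch lengths BS→69/8, F→103/8; new cluster BFS
  updated: d(BFS,MZ)=25/4, d(BFS,U)=3
step 4: merge (BFS,MZ) at d=25/4, Q=-51/4; branch lengths BFS→23/8, MZ→27/8; new cluster BFMSZ
  updated: d(BFMSZ,U)=1/8
step 5: merge (BFMSZ,U) at d=1/8; branch lengths BFMSZ→1/16, U→1/16; new cluster BFMSUZ
final tree: ((((B:17/4,S:-1/4):69/8,F:103/8):23/8,(M:35/6,Z:-11/6):27/8):1/16,U:1/16)
total length: 287/8

17/4,-1/4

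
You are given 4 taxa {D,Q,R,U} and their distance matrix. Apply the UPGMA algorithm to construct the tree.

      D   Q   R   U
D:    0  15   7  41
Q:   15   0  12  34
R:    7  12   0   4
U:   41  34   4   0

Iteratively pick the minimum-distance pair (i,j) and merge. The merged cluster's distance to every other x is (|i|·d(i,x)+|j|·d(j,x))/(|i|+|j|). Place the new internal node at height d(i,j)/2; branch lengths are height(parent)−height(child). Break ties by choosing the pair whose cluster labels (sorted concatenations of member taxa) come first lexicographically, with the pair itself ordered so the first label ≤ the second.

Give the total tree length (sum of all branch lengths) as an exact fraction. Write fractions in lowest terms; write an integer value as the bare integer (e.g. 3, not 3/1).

step 1: merge (R,U) at d=4; branch lengths R→2, U→2; new cluster RU
  updated: d(D,RU)=24, d(Q,RU)=23
step 2: merge (D,Q) at d=15; branch lengths D→15/2, Q→15/2; new cluster DQ
  updated: d(DQ,RU)=47/2
step 3: merge (DQ,RU) at d=47/2; branch lengths DQ→17/4, RU→39/4; new cluster DQRU
final tree: ((D:15/2,Q:15/2):17/4,(R:2,U:2):39/4)
total length: 33

33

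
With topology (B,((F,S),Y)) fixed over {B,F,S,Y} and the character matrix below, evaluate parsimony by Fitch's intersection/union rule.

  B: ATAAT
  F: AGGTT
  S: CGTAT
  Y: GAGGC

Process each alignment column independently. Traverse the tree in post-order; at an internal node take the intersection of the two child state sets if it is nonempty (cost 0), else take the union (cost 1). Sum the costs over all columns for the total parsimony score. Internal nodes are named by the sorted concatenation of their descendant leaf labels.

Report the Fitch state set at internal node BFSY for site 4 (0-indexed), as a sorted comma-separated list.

T

FS@0: {A} ∪ {C} = {A,C} (union, +1)
FSY@0: {A,C} ∪ {G} = {A,C,G} (union, +1)
BFSY@0: {A} ∩ {A,C,G} = {A} (intersection, +0)
FS@1: {G} ∩ {G} = {G} (intersection, +0)
FSY@1: {G} ∪ {A} = {A,G} (union, +1)
BFSY@1: {T} ∪ {A,G} = {A,G,T} (union, +1)
FS@2: {G} ∪ {T} = {G,T} (union, +1)
FSY@2: {G,T} ∩ {G} = {G} (intersection, +0)
BFSY@2: {A} ∪ {G} = {A,G} (union, +1)
FS@3: {T} ∪ {A} = {A,T} (union, +1)
FSY@3: {A,T} ∪ {G} = {A,G,T} (union, +1)
BFSY@3: {A} ∩ {A,G,T} = {A} (intersection, +0)
FS@4: {T} ∩ {T} = {T} (intersection, +0)
FSY@4: {T} ∪ {C} = {C,T} (union, +1)
BFSY@4: {T} ∩ {C,T} = {T} (intersection, +0)
per-site changes: [2, 2, 2, 2, 1]; total = 9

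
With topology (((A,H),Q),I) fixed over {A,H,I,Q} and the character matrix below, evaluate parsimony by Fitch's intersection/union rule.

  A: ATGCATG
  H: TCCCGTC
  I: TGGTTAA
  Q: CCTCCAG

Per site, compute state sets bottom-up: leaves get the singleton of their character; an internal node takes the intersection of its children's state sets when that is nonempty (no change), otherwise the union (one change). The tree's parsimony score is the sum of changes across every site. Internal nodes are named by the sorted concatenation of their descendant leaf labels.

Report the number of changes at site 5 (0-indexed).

site 0, node AH: A={A} ∪ H={T} → {A,T} (+1)
site 0, node AHQ: AH={A,T} ∪ Q={C} → {A,C,T} (+1)
site 0, node AHIQ: AHQ={A,C,T} ∩ I={T} → {T} (+0)
site 1, node AH: A={T} ∪ H={C} → {C,T} (+1)
site 1, node AHQ: AH={C,T} ∩ Q={C} → {C} (+0)
site 1, node AHIQ: AHQ={C} ∪ I={G} → {C,G} (+1)
site 2, node AH: A={G} ∪ H={C} → {C,G} (+1)
site 2, node AHQ: AH={C,G} ∪ Q={T} → {C,G,T} (+1)
site 2, node AHIQ: AHQ={C,G,T} ∩ I={G} → {G} (+0)
site 3, node AH: A={C} ∩ H={C} → {C} (+0)
site 3, node AHQ: AH={C} ∩ Q={C} → {C} (+0)
site 3, node AHIQ: AHQ={C} ∪ I={T} → {C,T} (+1)
site 4, node AH: A={A} ∪ H={G} → {A,G} (+1)
site 4, node AHQ: AH={A,G} ∪ Q={C} → {A,C,G} (+1)
site 4, node AHIQ: AHQ={A,C,G} ∪ I={T} → {A,C,G,T} (+1)
site 5, node AH: A={T} ∩ H={T} → {T} (+0)
site 5, node AHQ: AH={T} ∪ Q={A} → {A,T} (+1)
site 5, node AHIQ: AHQ={A,T} ∩ I={A} → {A} (+0)
site 6, node AH: A={G} ∪ H={C} → {C,G} (+1)
site 6, node AHQ: AH={C,G} ∩ Q={G} → {G} (+0)
site 6, node AHIQ: AHQ={G} ∪ I={A} → {A,G} (+1)
per-site changes: [2, 2, 2, 1, 3, 1, 2]; total = 13

1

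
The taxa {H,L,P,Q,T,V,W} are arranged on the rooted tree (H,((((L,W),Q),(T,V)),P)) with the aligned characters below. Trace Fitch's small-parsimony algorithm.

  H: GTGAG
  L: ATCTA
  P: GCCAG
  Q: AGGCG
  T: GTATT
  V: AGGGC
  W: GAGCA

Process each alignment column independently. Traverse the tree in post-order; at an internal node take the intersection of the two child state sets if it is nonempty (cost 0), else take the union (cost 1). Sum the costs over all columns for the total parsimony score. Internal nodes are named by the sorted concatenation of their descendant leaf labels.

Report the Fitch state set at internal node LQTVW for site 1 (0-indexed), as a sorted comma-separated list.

G,T

[col 0] LW: children L:{A}, W:{G} ∪→ {A,G}; cost 1
[col 0] LQW: children LW:{A,G}, Q:{A} ∩→ {A}; cost 0
[col 0] TV: children T:{G}, V:{A} ∪→ {A,G}; cost 1
[col 0] LQTVW: children LQW:{A}, TV:{A,G} ∩→ {A}; cost 0
[col 0] LPQTVW: children LQTVW:{A}, P:{G} ∪→ {A,G}; cost 1
[col 0] HLPQTVW: children H:{G}, LPQTVW:{A,G} ∩→ {G}; cost 0
[col 1] LW: children L:{T}, W:{A} ∪→ {A,T}; cost 1
[col 1] LQW: children LW:{A,T}, Q:{G} ∪→ {A,G,T}; cost 1
[col 1] TV: children T:{T}, V:{G} ∪→ {G,T}; cost 1
[col 1] LQTVW: children LQW:{A,G,T}, TV:{G,T} ∩→ {G,T}; cost 0
[col 1] LPQTVW: children LQTVW:{G,T}, P:{C} ∪→ {C,G,T}; cost 1
[col 1] HLPQTVW: children H:{T}, LPQTVW:{C,G,T} ∩→ {T}; cost 0
[col 2] LW: children L:{C}, W:{G} ∪→ {C,G}; cost 1
[col 2] LQW: children LW:{C,G}, Q:{G} ∩→ {G}; cost 0
[col 2] TV: children T:{A}, V:{G} ∪→ {A,G}; cost 1
[col 2] LQTVW: children LQW:{G}, TV:{A,G} ∩→ {G}; cost 0
[col 2] LPQTVW: children LQTVW:{G}, P:{C} ∪→ {C,G}; cost 1
[col 2] HLPQTVW: children H:{G}, LPQTVW:{C,G} ∩→ {G}; cost 0
[col 3] LW: children L:{T}, W:{C} ∪→ {C,T}; cost 1
[col 3] LQW: children LW:{C,T}, Q:{C} ∩→ {C}; cost 0
[col 3] TV: children T:{T}, V:{G} ∪→ {G,T}; cost 1
[col 3] LQTVW: children LQW:{C}, TV:{G,T} ∪→ {C,G,T}; cost 1
[col 3] LPQTVW: children LQTVW:{C,G,T}, P:{A} ∪→ {A,C,G,T}; cost 1
[col 3] HLPQTVW: children H:{A}, LPQTVW:{A,C,G,T} ∩→ {A}; cost 0
[col 4] LW: children L:{A}, W:{A} ∩→ {A}; cost 0
[col 4] LQW: children LW:{A}, Q:{G} ∪→ {A,G}; cost 1
[col 4] TV: children T:{T}, V:{C} ∪→ {C,T}; cost 1
[col 4] LQTVW: children LQW:{A,G}, TV:{C,T} ∪→ {A,C,G,T}; cost 1
[col 4] LPQTVW: children LQTVW:{A,C,G,T}, P:{G} ∩→ {G}; cost 0
[col 4] HLPQTVW: children H:{G}, LPQTVW:{G} ∩→ {G}; cost 0
per-site changes: [3, 4, 3, 4, 3]; total = 17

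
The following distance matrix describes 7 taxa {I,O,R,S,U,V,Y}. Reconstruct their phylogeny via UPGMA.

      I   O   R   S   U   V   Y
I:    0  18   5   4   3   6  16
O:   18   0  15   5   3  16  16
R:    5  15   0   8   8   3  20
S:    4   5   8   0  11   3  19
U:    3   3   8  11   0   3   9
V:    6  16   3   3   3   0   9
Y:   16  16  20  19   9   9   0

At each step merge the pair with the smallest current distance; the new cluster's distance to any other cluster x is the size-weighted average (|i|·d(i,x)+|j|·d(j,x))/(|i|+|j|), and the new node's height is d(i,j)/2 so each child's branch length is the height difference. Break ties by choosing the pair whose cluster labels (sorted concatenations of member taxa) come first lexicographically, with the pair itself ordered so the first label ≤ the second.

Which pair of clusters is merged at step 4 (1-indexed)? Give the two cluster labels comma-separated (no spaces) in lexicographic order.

IU,RV

step 1: merge (I,U) at d=3; branch lengths I→3/2, U→3/2; new cluster IU
  updated: d(IU,O)=21/2, d(IU,R)=13/2, d(IU,S)=15/2, d(IU,V)=9/2, d(IU,Y)=25/2
step 2: merge (R,V) at d=3; branch lengths R→3/2, V→3/2; new cluster RV
  updated: d(IU,RV)=11/2, d(O,RV)=31/2, d(RV,S)=11/2, d(RV,Y)=29/2
step 3: merge (O,S) at d=5; branch lengths O→5/2, S→5/2; new cluster OS
  updated: d(IU,OS)=9, d(OS,RV)=21/2, d(OS,Y)=35/2
step 4: merge (IU,RV) at d=11/2; branch lengths IU→5/4, RV→5/4; new cluster IRUV
  updated: d(IRUV,OS)=39/4, d(IRUV,Y)=27/2
step 5: merge (IRUV,OS) at d=39/4; branch lengths IRUV→17/8, OS→19/8; new cluster IORSUV
  updated: d(IORSUV,Y)=89/6
step 6: merge (IORSUV,Y) at d=89/6; branch lengths IORSUV→61/24, Y→89/12; new cluster IORSUVY
final tree: ((((I:3/2,U:3/2):5/4,(R:3/2,V:3/2):5/4):17/8,(O:5/2,S:5/2):19/8):61/24,Y:89/12)
total length: 671/24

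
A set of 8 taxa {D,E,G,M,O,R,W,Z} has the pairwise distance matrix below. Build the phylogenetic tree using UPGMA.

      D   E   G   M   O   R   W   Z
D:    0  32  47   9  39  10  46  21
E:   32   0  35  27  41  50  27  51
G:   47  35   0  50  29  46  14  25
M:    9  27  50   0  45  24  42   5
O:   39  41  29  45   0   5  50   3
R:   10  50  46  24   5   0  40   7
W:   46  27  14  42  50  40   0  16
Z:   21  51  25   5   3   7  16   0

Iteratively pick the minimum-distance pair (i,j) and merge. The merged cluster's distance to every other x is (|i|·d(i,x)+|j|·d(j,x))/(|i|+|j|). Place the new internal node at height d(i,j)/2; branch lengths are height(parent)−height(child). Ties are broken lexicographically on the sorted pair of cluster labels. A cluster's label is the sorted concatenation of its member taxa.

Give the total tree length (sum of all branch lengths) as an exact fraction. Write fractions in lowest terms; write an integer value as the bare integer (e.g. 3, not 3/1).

step 1: merge (O,Z) at d=3; branch lengths O→3/2, Z→3/2; new cluster OZ
  updated: d(D,OZ)=30, d(E,OZ)=46, d(G,OZ)=27, d(M,OZ)=25, d(OZ,R)=6, d(OZ,W)=33
step 2: merge (OZ,R) at d=6; branch lengths OZ→3/2, R→3; new cluster ORZ
  updated: d(D,ORZ)=70/3, d(E,ORZ)=142/3, d(G,ORZ)=100/3, d(M,ORZ)=74/3, d(ORZ,W)=106/3
step 3: merge (D,M) at d=9; branch lengths D→9/2, M→9/2; new cluster DM
  updated: d(DM,E)=59/2, d(DM,G)=97/2, d(DM,ORZ)=24, d(DM,W)=44
step 4: merge (G,W) at d=14; branch lengths G→7, W→7; new cluster GW
  updated: d(DM,GW)=185/4, d(E,GW)=31, d(GW,ORZ)=103/3
step 5: merge (DM,ORZ) at d=24; branch lengths DM→15/2, ORZ→9; new cluster DMORZ
  updated: d(DMORZ,E)=201/5, d(DMORZ,GW)=391/10
step 6: merge (E,GW) at d=31; branch lengths E→31/2, GW→17/2; new cluster EGW
  updated: d(DMORZ,EGW)=592/15
step 7: merge (DMORZ,EGW) at d=592/15; branch lengths DMORZ→116/15, EGW→127/30; new cluster DEGMORWZ
final tree: (((D:9/2,M:9/2):15/2,((O:3/2,Z:3/2):3/2,R:3):9):116/15,(E:31/2,(G:7,W:7):17/2):127/30)
total length: 2489/30

2489/30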